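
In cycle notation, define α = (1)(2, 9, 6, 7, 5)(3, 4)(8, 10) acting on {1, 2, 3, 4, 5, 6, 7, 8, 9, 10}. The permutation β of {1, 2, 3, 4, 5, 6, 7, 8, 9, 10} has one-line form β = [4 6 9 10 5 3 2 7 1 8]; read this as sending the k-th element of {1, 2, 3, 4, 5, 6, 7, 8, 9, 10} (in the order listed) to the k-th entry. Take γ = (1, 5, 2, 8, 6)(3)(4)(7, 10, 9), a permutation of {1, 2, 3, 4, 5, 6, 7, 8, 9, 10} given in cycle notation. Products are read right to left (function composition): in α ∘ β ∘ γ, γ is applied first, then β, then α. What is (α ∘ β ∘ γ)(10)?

1

Apply the permutations in order: γ(10) = 9, then β(9) = 1, then α(1) = 1. So (α ∘ β ∘ γ)(10) = 1.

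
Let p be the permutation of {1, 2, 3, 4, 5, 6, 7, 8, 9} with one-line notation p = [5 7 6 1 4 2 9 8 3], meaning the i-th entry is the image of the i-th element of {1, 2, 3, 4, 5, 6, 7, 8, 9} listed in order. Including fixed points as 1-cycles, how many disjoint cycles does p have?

The cycle decomposition is (1, 5, 4)(2, 7, 9, 3, 6)(8), which has 3 cycles (counting 1-cycles).

3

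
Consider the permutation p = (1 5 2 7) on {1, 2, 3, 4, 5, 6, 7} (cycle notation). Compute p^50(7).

7 lies in the 4-cycle (1 5 2 7).
Powers repeat with period 4 on this cycle, and 50 mod 4 = 2, so p^50(7) = p^2(7).
Advancing 2 steps from 7: 7 → 1 → 5.

5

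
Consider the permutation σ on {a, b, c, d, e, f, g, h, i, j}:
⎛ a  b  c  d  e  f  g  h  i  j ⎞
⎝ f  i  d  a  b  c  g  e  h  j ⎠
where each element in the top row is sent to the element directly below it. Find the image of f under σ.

The entry below f in the array is c, so σ(f) = c.

c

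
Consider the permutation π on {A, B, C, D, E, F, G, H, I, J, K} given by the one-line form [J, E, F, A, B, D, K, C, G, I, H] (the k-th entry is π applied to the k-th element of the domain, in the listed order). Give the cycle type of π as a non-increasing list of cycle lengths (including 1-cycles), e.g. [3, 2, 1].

The disjoint cycles are (A J I G K H C F D)(B E), with lengths 9, 2 in non-increasing order.

[9, 2]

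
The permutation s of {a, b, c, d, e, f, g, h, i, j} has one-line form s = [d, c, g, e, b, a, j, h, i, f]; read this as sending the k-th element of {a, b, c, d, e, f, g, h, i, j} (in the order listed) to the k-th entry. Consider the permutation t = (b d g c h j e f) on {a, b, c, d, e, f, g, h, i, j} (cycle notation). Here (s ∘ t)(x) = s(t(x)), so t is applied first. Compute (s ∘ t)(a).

First apply t: t(a) = a, then s(a) = d. Thus (s ∘ t)(a) = d.

d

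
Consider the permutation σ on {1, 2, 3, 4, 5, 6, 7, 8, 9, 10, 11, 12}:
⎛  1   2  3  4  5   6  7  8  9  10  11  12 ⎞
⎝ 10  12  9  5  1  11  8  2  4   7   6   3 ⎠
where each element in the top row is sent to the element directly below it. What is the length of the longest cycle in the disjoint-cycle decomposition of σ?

Decomposing into disjoint cycles gives (1, 10, 7, 8, 2, 12, 3, 9, 4, 5)(6, 11); the longest has length 10.

10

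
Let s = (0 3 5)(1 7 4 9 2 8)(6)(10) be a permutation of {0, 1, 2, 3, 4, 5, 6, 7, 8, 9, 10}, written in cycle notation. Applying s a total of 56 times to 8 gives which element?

8 lies in the 6-cycle (1 7 4 9 2 8).
Powers repeat with period 6 on this cycle, and 56 mod 6 = 2, so s^56(8) = s^2(8).
Stepping 2 places around the cycle: 8 → 1 → 7.

7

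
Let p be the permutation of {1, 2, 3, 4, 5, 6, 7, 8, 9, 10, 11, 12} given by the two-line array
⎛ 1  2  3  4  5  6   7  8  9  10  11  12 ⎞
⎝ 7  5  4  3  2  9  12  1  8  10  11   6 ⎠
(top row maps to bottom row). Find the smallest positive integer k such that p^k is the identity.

The disjoint-cycle form of p has cycle lengths 6, 2, 2, 1, 1.
The order of p is the least common multiple of its cycle lengths: lcm(6, 2, 2) = 6.

6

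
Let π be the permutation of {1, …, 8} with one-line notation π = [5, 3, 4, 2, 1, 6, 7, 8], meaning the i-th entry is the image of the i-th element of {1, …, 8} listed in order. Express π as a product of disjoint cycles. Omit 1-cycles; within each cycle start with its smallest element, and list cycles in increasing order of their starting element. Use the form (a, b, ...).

(1, 5)(2, 3, 4)

From 1: 1 → 5 → 1, closing the cycle (1, 5).
Continuing from each remaining unvisited element yields (1, 5)(2, 3, 4).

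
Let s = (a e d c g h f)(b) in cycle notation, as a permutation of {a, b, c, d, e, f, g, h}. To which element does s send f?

a

Within (a e d c g h f), f ↦ a.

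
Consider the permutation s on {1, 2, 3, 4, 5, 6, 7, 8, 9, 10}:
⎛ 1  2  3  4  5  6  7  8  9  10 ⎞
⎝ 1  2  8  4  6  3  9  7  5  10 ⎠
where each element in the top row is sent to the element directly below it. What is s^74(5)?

3

Tracing 5 → 6 → … returns to 5 after 6 steps, so 5 lies in a 6-cycle (3, 8, 7, 9, 5, 6).
Since the cycle has length 6, s^74 acts on it the same as s^2 (74 mod 6 = 2).
Stepping 2 places around the cycle: 5 → 6 → 3.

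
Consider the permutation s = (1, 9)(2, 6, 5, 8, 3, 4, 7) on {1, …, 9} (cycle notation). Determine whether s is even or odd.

The cycle lengths are 7, 2.
A cycle is odd iff its length is even; s has 1 even-length cycle, so sgn(s) = (−1)^1 and s is odd.

odd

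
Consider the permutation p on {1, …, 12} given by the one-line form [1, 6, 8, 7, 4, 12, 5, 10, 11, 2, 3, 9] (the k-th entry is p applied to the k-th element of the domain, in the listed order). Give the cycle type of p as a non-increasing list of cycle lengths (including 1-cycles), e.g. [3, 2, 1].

The disjoint cycles are (1)(2 6 12 9 11 3 8 10)(4 7 5), with lengths 8, 3, 1 in non-increasing order.

[8, 3, 1]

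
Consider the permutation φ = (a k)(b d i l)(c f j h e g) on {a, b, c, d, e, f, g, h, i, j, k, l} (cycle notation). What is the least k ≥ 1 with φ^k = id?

12

The disjoint cycles have lengths 6, 4, 2.
Since disjoint cycles commute, ord(φ) = lcm(6, 4, 2) = 12.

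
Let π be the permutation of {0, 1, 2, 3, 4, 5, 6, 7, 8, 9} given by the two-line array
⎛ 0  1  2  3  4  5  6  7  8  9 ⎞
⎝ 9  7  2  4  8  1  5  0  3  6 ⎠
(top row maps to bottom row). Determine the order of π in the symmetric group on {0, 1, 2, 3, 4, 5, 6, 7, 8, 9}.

6

Decomposing into disjoint cycles gives cycle lengths 6, 3, 1.
The order is lcm(6, 3) = 6.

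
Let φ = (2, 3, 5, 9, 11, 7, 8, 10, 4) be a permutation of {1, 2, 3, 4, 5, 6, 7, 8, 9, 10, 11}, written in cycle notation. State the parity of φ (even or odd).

even

The cycle lengths are 9, 1, 1.
A cycle of length ℓ contributes ℓ−1 transpositions, so φ is a product of 8 transpositions — even.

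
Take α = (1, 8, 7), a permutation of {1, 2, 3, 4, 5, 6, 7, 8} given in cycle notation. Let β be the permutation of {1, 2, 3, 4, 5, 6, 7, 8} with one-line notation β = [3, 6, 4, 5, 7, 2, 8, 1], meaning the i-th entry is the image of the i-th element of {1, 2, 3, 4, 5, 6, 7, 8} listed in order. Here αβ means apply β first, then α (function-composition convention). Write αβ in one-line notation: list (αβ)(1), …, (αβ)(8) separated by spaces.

(αβ)(x) = α(β(x)). Computing each image: α(β(1)) = α(3) = 3, α(β(2)) = α(6) = 6, α(β(3)) = α(4) = 4, α(β(4)) = α(5) = 5, α(β(5)) = α(7) = 1, α(β(6)) = α(2) = 2, α(β(7)) = α(8) = 7, α(β(8)) = α(1) = 8.
Hence αβ = [3 6 4 5 1 2 7 8].

3 6 4 5 1 2 7 8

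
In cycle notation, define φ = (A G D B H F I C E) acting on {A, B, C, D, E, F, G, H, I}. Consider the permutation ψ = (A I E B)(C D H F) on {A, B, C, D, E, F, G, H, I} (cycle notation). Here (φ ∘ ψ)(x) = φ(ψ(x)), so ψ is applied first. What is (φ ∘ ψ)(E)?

ψ(E) = B, then φ(B) = H; composing gives (φ ∘ ψ)(E) = H.

H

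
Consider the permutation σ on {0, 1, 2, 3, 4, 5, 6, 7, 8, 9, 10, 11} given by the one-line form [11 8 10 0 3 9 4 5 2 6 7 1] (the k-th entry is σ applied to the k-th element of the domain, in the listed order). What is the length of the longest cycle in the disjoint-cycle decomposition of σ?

12

Decomposing into disjoint cycles gives (0, 11, 1, 8, 2, 10, 7, 5, 9, 6, 4, 3); the longest has length 12.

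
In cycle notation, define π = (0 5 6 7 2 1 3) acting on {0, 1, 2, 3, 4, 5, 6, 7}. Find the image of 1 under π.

Within (0 5 6 7 2 1 3), 1 ↦ 3.

3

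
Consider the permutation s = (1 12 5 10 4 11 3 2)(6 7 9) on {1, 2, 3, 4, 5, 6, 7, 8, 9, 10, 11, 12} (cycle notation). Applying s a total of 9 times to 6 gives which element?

6 lies in the 3-cycle (6 7 9).
Powers repeat with period 3 on this cycle, and 9 mod 3 = 0, so s^9(6) = s^0(6).
So s^9(6) = 6.

6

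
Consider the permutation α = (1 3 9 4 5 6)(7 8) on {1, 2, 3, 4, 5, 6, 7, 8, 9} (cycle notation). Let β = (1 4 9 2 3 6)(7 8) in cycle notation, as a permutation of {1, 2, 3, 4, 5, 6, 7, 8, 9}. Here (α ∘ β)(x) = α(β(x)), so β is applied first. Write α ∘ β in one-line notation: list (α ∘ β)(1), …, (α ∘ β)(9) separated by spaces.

(α ∘ β)(x) = α(β(x)). Computing each image: α(β(1)) = α(4) = 5, α(β(2)) = α(3) = 9, α(β(3)) = α(6) = 1, α(β(4)) = α(9) = 4, α(β(5)) = α(5) = 6, α(β(6)) = α(1) = 3, α(β(7)) = α(8) = 7, α(β(8)) = α(7) = 8, α(β(9)) = α(2) = 2.
Hence α ∘ β = [5 9 1 4 6 3 7 8 2].

5 9 1 4 6 3 7 8 2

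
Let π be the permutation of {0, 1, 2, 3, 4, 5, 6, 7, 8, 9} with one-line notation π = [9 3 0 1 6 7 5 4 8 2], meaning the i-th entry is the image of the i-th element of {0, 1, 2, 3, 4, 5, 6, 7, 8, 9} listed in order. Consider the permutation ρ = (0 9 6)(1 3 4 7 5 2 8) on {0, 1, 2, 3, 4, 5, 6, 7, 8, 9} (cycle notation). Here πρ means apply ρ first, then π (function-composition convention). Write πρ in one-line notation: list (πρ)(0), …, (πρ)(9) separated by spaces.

2 1 8 6 4 0 9 7 3 5

(πρ)(x) = π(ρ(x)). Computing each image: π(ρ(0)) = π(9) = 2, π(ρ(1)) = π(3) = 1, π(ρ(2)) = π(8) = 8, π(ρ(3)) = π(4) = 6, π(ρ(4)) = π(7) = 4, π(ρ(5)) = π(2) = 0, π(ρ(6)) = π(0) = 9, π(ρ(7)) = π(5) = 7, π(ρ(8)) = π(1) = 3, π(ρ(9)) = π(6) = 5.
Hence πρ = [2 1 8 6 4 0 9 7 3 5].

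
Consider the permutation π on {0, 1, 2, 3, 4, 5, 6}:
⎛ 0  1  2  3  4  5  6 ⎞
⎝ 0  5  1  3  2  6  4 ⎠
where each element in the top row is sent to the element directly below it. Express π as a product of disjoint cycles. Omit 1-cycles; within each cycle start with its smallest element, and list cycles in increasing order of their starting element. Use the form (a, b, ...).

(1, 5, 6, 4, 2)

Start at 1 and follow images: 1 → 5 → 6 → 4 → 2 → 1, giving the cycle (1, 5, 6, 4, 2).
Continuing from each remaining unvisited element yields (1, 5, 6, 4, 2).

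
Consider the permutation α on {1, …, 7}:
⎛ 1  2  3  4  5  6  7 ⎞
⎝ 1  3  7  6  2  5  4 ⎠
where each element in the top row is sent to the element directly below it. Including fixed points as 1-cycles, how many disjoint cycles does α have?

The cycle decomposition is (1)(2, 3, 7, 4, 6, 5), which has 2 cycles (counting 1-cycles).

2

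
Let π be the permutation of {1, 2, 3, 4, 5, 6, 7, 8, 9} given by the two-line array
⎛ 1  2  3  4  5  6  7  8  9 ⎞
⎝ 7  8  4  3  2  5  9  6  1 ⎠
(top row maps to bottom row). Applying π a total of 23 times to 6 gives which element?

8

Tracing 6 → 5 → … returns to 6 after 4 steps, so 6 lies in a 4-cycle (2, 8, 6, 5).
Powers repeat with period 4 on this cycle, and 23 mod 4 = 3, so π^23(6) = π^3(6).
Stepping 3 places around the cycle: 6 → 5 → 2 → 8.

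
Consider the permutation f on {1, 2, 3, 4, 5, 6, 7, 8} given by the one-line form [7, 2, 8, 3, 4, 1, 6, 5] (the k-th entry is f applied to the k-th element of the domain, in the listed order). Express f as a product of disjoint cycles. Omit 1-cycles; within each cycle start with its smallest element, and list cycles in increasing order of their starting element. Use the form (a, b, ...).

(1, 7, 6)(3, 8, 5, 4)

From 1: 1 → 7 → 6 → 1, closing the cycle (1, 7, 6).
Repeating from the next unused element and collecting all non-trivial cycles gives (1, 7, 6)(3, 8, 5, 4).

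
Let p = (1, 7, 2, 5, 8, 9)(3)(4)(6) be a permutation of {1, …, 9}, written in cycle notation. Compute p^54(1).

1

1 lies in the 6-cycle (1, 7, 2, 5, 8, 9).
Since the cycle has length 6, p^54 acts on it the same as p^0 (54 mod 6 = 0).
So p^54(1) = 1.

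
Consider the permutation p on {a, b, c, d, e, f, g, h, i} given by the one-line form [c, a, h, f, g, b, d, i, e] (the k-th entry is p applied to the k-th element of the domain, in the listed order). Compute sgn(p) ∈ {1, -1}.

In disjoint-cycle form the cycle lengths are 9.
A cycle of length ℓ contributes ℓ−1 transpositions, so p is a product of 8 transpositions — even.

1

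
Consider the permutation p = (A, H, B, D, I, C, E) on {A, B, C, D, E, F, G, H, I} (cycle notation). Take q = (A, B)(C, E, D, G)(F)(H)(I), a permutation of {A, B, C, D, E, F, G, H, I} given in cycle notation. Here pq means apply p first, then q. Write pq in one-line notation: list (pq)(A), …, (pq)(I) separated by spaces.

H G D I B F C A E

(pq)(x) = q(p(x)). Computing each image: q(p(A)) = q(H) = H, q(p(B)) = q(D) = G, q(p(C)) = q(E) = D, q(p(D)) = q(I) = I, q(p(E)) = q(A) = B, q(p(F)) = q(F) = F, q(p(G)) = q(G) = C, q(p(H)) = q(B) = A, q(p(I)) = q(C) = E.
Hence pq = [H G D I B F C A E].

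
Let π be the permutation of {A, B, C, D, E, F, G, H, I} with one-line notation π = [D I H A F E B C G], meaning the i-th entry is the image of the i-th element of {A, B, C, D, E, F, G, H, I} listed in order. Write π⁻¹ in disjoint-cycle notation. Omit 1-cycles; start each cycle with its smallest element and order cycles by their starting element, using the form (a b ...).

(A D)(B G I)(C H)(E F)

First write π in disjoint cycles: (A D)(B I G)(C H)(E F).
The inverse reverses every cycle; in canonical form, π⁻¹ = (A D)(B G I)(C H)(E F).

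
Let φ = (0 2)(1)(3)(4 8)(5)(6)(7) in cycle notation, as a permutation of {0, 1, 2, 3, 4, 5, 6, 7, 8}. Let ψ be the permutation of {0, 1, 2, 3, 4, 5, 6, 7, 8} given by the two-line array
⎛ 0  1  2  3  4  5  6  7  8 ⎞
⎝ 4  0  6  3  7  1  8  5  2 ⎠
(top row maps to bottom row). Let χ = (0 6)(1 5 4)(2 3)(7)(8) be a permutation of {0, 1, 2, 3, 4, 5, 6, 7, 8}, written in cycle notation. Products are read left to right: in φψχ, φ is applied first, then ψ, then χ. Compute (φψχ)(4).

Chase 4: φ(4) = 8; ψ(8) = 2; χ(2) = 3. Hence (φψχ)(4) = 3.

3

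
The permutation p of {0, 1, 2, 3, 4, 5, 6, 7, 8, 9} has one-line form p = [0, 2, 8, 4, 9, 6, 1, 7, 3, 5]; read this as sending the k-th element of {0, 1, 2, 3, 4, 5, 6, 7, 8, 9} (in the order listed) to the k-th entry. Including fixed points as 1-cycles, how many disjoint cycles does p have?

3

The cycle decomposition is (0)(1, 2, 8, 3, 4, 9, 5, 6)(7), which has 3 cycles (counting 1-cycles).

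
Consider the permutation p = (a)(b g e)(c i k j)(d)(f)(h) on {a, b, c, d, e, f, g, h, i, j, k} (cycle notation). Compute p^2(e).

g

e lies in the 3-cycle (b g e).
Stepping 2 places around the cycle: e → b → g.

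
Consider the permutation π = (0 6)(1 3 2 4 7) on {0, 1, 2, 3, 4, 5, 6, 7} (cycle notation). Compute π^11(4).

4 lies in the 5-cycle (1 3 2 4 7).
Since the cycle has length 5, π^11 acts on it the same as π^1 (11 mod 5 = 1).
Stepping 1 place around the cycle: 4 → 7.

7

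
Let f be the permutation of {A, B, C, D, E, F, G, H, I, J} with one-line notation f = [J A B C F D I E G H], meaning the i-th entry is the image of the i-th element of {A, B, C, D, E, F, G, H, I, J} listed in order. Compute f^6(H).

A

Tracing H → E → … returns to H after 8 steps, so H lies in an 8-cycle (A, J, H, E, F, D, C, B).
Stepping 6 places around the cycle: H → E → F → D → C → B → A.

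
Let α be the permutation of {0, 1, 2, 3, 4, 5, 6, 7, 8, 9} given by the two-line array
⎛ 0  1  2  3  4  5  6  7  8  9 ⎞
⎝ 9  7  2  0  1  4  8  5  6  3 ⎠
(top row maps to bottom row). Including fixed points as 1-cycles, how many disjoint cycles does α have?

The cycle decomposition is (0 9 3)(1 7 5 4)(2)(6 8), which has 4 cycles (counting 1-cycles).

4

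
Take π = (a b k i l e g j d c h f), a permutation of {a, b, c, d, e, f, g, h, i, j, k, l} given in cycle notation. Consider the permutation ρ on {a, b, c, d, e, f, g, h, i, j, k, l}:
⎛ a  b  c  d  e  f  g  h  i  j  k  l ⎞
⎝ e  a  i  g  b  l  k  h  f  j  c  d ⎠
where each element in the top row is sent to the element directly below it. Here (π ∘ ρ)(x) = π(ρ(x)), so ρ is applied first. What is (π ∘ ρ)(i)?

(π ∘ ρ)(i) = π(ρ(i)). ρ(i) = f, then π(f) = a. So (π ∘ ρ)(i) = a.

a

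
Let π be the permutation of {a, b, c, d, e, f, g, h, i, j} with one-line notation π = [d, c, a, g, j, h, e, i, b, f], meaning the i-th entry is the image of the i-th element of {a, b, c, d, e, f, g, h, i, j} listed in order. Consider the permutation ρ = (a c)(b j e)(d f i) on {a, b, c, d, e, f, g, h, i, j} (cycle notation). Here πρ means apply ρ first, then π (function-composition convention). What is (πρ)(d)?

First apply ρ: ρ(d) = f, then π(f) = h. Thus (πρ)(d) = h.

h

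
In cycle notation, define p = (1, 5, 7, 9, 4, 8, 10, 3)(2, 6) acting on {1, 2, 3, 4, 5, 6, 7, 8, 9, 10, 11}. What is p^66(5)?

5 lies in the 8-cycle (1, 5, 7, 9, 4, 8, 10, 3).
On an 8-cycle, p^8 is the identity, so p^66 = p^2 there (66 ≡ 2 mod 8).
Stepping 2 places around the cycle: 5 → 7 → 9.

9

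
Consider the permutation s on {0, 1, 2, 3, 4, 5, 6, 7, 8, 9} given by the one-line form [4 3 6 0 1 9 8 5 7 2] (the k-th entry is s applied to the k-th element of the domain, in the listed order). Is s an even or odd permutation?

even

In disjoint-cycle form the cycle lengths are 6, 4.
A cycle is odd iff its length is even; s has 2 even-length cycles, so sgn(s) = (−1)^2 and s is even.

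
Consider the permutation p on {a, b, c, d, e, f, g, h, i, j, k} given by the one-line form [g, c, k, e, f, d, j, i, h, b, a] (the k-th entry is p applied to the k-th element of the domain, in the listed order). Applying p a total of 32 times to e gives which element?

d

Tracing e → f → … returns to e after 3 steps, so e lies in a 3-cycle (d e f).
Since the cycle has length 3, p^32 acts on it the same as p^2 (32 mod 3 = 2).
Stepping 2 places around the cycle: e → f → d.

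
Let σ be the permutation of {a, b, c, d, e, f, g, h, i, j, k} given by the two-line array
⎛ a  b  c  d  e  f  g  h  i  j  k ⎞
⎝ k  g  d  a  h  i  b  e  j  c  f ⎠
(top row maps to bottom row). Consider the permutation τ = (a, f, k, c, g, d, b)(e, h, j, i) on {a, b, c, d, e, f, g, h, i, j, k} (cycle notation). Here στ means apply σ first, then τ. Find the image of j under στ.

g

σ(j) = c, then τ(c) = g; composing gives (στ)(j) = g.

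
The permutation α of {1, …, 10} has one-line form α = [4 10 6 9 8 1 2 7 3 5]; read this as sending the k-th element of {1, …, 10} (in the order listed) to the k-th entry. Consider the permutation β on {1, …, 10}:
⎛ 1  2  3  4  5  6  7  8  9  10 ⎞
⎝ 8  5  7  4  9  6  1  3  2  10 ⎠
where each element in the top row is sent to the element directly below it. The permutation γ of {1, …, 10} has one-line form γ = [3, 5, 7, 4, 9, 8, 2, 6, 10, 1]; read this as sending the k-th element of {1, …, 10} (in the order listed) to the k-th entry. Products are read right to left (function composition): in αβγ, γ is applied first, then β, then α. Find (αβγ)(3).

4

Apply the permutations in order: γ(3) = 7, then β(7) = 1, then α(1) = 4. So (αβγ)(3) = 4.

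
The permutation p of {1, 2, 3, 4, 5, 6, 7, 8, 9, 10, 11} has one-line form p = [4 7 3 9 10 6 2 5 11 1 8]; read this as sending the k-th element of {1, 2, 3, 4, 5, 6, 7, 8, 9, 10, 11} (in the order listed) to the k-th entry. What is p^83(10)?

Tracing 10 → 1 → … returns to 10 after 7 steps, so 10 lies in a 7-cycle (1 4 9 11 8 5 10).
Since the cycle has length 7, p^83 acts on it the same as p^6 (83 mod 7 = 6).
Advancing 6 steps from 10: 10 → 1 → 4 → 9 → 11 → 8 → 5.

5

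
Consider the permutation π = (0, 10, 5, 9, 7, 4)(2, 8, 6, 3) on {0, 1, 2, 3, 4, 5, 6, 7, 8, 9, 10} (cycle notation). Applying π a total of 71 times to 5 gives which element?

5 lies in the 6-cycle (0, 10, 5, 9, 7, 4).
On a 6-cycle, π^6 is the identity, so π^71 = π^5 there (71 ≡ 5 mod 6).
Stepping 5 places around the cycle: 5 → 9 → 7 → 4 → 0 → 10.

10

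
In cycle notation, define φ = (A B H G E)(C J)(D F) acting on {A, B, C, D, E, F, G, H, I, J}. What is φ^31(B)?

H

B lies in the 5-cycle (A B H G E).
On a 5-cycle, φ^5 is the identity, so φ^31 = φ^1 there (31 ≡ 1 mod 5).
Stepping 1 place around the cycle: B → H.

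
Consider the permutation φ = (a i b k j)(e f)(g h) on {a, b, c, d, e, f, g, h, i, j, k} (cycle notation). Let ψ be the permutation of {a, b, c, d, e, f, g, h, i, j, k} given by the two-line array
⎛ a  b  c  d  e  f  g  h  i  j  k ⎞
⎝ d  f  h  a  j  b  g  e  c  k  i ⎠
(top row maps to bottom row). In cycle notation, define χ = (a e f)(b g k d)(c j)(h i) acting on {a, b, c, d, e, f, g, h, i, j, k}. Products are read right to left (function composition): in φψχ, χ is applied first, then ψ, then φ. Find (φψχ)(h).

Apply the permutations in order: χ(h) = i, then ψ(i) = c, then φ(c) = c. So (φψχ)(h) = c.

c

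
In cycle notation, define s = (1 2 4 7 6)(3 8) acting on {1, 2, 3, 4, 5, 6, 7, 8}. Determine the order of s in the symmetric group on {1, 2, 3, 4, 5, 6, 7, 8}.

The cycle type of s is (5, 2, 1).
The order is lcm(5, 2) = 10.

10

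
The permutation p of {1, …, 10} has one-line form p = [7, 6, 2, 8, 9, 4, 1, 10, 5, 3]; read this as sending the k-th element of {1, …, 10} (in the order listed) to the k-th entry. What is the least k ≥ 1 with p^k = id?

6

The disjoint-cycle form of p has cycle lengths 6, 2, 2.
The order of p is the least common multiple of its cycle lengths: lcm(6, 2, 2) = 6.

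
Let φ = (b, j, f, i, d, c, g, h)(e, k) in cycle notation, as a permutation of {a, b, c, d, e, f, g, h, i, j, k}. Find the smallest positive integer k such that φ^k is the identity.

The disjoint cycles have lengths 8, 2, 1.
The order is lcm(8, 2) = 8.

8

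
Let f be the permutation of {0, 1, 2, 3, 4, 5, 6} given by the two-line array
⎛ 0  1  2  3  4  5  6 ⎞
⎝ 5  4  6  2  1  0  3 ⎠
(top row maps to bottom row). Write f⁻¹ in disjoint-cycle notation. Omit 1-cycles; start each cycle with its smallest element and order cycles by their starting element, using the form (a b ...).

First write f in disjoint cycles: (0 5)(1 4)(2 6 3).
Reversing each cycle (and rotating so the smallest element leads) gives f⁻¹ = (0 5)(1 4)(2 3 6).

(0 5)(1 4)(2 3 6)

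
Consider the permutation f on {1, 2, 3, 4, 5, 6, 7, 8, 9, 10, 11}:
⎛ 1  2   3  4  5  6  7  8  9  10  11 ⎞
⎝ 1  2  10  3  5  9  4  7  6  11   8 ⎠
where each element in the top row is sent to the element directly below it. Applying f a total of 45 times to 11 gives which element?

Tracing 11 → 8 → … returns to 11 after 6 steps, so 11 lies in a 6-cycle (3 10 11 8 7 4).
Powers repeat with period 6 on this cycle, and 45 mod 6 = 3, so f^45(11) = f^3(11).
Stepping 3 places around the cycle: 11 → 8 → 7 → 4.

4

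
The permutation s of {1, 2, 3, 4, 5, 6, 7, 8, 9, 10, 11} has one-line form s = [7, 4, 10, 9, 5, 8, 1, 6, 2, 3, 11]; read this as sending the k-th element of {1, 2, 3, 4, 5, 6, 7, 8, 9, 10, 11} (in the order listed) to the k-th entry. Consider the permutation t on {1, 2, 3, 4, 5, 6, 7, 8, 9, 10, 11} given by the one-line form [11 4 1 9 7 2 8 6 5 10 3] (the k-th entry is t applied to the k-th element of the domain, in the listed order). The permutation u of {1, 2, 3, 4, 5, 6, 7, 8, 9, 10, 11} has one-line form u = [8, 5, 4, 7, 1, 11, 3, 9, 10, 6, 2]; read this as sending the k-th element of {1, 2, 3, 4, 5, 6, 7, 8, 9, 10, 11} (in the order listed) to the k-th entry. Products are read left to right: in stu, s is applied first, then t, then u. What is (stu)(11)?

4

Apply the permutations in order: s(11) = 11, then t(11) = 3, then u(3) = 4. So (stu)(11) = 4.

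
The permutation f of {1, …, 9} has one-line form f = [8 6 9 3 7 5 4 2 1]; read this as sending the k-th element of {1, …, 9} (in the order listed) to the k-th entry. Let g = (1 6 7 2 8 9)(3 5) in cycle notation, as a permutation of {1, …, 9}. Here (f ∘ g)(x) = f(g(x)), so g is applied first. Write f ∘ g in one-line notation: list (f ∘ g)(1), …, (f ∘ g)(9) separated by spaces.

Chase each element through g then f: 1 → 6 → 5; 2 → 8 → 2; 3 → 5 → 7; 4 → 4 → 3; 5 → 3 → 9; 6 → 7 → 4; 7 → 2 → 6; 8 → 9 → 1; 9 → 1 → 8.
Collecting the images, f ∘ g = [5 2 7 3 9 4 6 1 8].

5 2 7 3 9 4 6 1 8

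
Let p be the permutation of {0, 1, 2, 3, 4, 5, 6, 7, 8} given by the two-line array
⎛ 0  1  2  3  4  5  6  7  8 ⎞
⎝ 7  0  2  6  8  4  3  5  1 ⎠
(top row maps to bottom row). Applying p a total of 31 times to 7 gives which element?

5

Tracing 7 → 5 → … returns to 7 after 6 steps, so 7 lies in a 6-cycle (0, 7, 5, 4, 8, 1).
Since the cycle has length 6, p^31 acts on it the same as p^1 (31 mod 6 = 1).
Stepping 1 place around the cycle: 7 → 5.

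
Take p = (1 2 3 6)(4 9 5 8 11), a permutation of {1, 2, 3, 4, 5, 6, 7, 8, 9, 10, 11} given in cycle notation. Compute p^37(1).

2

1 lies in the 4-cycle (1 2 3 6).
Powers repeat with period 4 on this cycle, and 37 mod 4 = 1, so p^37(1) = p^1(1).
Stepping 1 place around the cycle: 1 → 2.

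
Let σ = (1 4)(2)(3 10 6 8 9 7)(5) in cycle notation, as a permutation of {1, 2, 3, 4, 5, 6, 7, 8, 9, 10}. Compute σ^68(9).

3

9 lies in the 6-cycle (3 10 6 8 9 7).
Since the cycle has length 6, σ^68 acts on it the same as σ^2 (68 mod 6 = 2).
Advancing 2 steps from 9: 9 → 7 → 3.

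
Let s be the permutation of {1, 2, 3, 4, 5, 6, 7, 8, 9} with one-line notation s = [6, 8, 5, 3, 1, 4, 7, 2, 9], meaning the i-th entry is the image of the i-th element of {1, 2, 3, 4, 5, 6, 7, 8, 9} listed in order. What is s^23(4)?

Tracing 4 → 3 → … returns to 4 after 5 steps, so 4 lies in a 5-cycle (1, 6, 4, 3, 5).
Powers repeat with period 5 on this cycle, and 23 mod 5 = 3, so s^23(4) = s^3(4).
Advancing 3 steps from 4: 4 → 3 → 5 → 1.

1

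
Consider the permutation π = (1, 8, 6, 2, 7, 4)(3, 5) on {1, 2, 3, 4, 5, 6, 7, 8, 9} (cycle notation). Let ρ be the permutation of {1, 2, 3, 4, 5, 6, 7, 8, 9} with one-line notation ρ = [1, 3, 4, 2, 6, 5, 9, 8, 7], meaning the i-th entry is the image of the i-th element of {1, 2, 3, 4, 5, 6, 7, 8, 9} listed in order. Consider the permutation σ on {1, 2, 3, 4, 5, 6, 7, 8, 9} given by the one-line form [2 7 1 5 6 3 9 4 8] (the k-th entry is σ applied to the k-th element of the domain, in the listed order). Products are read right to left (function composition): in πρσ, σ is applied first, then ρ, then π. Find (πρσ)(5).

3

(πρσ)(5) = π(ρ(σ(5))). σ(5) = 6, then ρ(6) = 5, then π(5) = 3, so the result is 3.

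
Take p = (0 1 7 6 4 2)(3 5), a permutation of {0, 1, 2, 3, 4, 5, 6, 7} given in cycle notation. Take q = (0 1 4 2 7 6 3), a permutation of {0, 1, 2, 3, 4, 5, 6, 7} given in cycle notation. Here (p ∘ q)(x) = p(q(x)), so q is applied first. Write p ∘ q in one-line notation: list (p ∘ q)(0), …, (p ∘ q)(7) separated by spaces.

Chase each element through q then p: 0 → 1 → 7; 1 → 4 → 2; 2 → 7 → 6; 3 → 0 → 1; 4 → 2 → 0; 5 → 5 → 3; 6 → 3 → 5; 7 → 6 → 4.
So p ∘ q in one-line form is 7 2 6 1 0 3 5 4.

7 2 6 1 0 3 5 4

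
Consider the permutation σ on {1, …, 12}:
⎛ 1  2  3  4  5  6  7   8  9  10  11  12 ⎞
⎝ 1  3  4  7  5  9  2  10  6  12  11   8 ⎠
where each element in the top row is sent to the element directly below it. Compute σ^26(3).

7

Tracing 3 → 4 → … returns to 3 after 4 steps, so 3 lies in a 4-cycle (2, 3, 4, 7).
Powers repeat with period 4 on this cycle, and 26 mod 4 = 2, so σ^26(3) = σ^2(3).
Advancing 2 steps from 3: 3 → 4 → 7.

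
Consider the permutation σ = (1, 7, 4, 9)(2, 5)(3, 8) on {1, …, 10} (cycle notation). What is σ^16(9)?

9 lies in the 4-cycle (1, 7, 4, 9).
Powers repeat with period 4 on this cycle, and 16 mod 4 = 0, so σ^16(9) = σ^0(9).
So σ^16(9) = 9.

9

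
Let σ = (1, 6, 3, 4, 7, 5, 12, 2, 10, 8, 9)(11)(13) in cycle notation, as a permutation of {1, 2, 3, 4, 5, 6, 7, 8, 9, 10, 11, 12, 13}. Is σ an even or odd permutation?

The cycle lengths are 11, 1, 1.
A cycle of length ℓ contributes ℓ−1 transpositions, so σ is a product of 10 transpositions — even.

even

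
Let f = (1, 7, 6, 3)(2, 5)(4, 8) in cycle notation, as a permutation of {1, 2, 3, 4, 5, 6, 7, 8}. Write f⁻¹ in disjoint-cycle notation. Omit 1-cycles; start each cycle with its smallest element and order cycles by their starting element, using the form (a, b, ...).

If f sends a → b within a cycle, f⁻¹ sends b → a; equivalently, reverse each cycle.
After reversing and putting each cycle's least element first, f⁻¹ = (1, 3, 6, 7)(2, 5)(4, 8).

(1, 3, 6, 7)(2, 5)(4, 8)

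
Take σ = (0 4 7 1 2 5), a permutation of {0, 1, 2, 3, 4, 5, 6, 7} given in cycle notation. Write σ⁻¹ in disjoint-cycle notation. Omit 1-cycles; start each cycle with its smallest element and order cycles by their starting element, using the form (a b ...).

If σ sends a → b within a cycle, σ⁻¹ sends b → a; equivalently, reverse each cycle.
After reversing and putting each cycle's least element first, σ⁻¹ = (0 5 2 1 7 4).

(0 5 2 1 7 4)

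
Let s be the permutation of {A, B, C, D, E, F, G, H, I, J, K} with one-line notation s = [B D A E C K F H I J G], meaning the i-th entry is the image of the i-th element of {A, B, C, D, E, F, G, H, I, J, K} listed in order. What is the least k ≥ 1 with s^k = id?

15

Decomposing into disjoint cycles gives cycle lengths 5, 3, 1, 1, 1.
The order is lcm(5, 3) = 15.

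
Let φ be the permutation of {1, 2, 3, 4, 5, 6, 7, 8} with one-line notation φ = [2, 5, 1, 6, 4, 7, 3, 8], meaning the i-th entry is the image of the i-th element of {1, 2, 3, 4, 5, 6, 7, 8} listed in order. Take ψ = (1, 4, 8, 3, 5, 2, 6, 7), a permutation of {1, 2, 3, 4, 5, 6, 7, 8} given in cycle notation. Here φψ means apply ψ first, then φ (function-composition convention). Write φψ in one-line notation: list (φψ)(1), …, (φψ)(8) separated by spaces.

Chase each element through ψ then φ: 1 → 4 → 6; 2 → 6 → 7; 3 → 5 → 4; 4 → 8 → 8; 5 → 2 → 5; 6 → 7 → 3; 7 → 1 → 2; 8 → 3 → 1.
Collecting the images, φψ = [6 7 4 8 5 3 2 1].

6 7 4 8 5 3 2 1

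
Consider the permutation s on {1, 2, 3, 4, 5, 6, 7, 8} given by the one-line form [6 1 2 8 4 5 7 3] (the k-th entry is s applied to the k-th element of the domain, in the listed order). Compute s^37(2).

Tracing 2 → 1 → … returns to 2 after 7 steps, so 2 lies in a 7-cycle (1 6 5 4 8 3 2).
Powers repeat with period 7 on this cycle, and 37 mod 7 = 2, so s^37(2) = s^2(2).
Advancing 2 steps from 2: 2 → 1 → 6.

6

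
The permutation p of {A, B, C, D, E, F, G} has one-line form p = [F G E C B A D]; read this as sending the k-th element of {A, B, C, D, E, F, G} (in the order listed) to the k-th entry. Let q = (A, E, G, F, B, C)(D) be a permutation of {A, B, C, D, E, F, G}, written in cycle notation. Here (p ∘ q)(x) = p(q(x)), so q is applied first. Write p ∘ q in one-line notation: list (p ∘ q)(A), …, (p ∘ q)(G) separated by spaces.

For each element, apply q then p: A → E → B; B → C → E; C → A → F; D → D → C; E → G → D; F → B → G; G → F → A.
So p ∘ q in one-line form is B E F C D G A.

B E F C D G A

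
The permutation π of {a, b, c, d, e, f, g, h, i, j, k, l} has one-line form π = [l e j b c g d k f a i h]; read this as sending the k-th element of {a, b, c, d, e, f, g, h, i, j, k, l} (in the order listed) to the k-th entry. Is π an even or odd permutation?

In disjoint-cycle form the cycle lengths are 12.
A cycle is odd iff its length is even; π has 1 even-length cycle, so sgn(π) = (−1)^1 and π is odd.

odd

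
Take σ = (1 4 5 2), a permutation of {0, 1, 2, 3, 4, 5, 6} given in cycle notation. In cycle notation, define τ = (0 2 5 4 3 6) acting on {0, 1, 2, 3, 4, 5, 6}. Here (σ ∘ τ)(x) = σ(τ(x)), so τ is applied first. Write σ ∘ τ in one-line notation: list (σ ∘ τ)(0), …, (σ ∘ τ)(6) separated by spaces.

Chase each element through τ then σ: 0 → 2 → 1; 1 → 1 → 4; 2 → 5 → 2; 3 → 6 → 6; 4 → 3 → 3; 5 → 4 → 5; 6 → 0 → 0.
Collecting the images, σ ∘ τ = [1 4 2 6 3 5 0].

1 4 2 6 3 5 0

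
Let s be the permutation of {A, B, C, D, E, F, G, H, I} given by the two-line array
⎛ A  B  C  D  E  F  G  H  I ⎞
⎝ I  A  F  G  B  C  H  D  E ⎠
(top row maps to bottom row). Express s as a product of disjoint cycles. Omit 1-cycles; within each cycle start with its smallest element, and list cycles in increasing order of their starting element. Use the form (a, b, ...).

(A, I, E, B)(C, F)(D, G, H)

Iterating s from A gives A → I → E → B → A; that is the 4-cycle (A, I, E, B).
Repeating from the next unused element and collecting all non-trivial cycles gives (A, I, E, B)(C, F)(D, G, H).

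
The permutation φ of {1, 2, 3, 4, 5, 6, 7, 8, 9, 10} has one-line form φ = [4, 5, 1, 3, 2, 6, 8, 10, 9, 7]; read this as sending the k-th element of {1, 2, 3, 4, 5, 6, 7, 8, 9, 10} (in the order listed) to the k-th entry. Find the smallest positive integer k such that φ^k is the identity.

6

Decomposing into disjoint cycles gives cycle lengths 3, 3, 2, 1, 1.
Since disjoint cycles commute, ord(φ) = lcm(3, 3, 2) = 6.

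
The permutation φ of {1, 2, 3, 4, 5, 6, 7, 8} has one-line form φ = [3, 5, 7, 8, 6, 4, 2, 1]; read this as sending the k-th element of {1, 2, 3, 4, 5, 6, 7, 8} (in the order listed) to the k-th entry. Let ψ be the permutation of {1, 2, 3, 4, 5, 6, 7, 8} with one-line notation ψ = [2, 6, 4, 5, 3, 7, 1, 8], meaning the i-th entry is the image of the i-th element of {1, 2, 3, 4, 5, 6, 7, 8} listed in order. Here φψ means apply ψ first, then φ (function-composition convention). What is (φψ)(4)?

6

First apply ψ: ψ(4) = 5, then φ(5) = 6. Thus (φψ)(4) = 6.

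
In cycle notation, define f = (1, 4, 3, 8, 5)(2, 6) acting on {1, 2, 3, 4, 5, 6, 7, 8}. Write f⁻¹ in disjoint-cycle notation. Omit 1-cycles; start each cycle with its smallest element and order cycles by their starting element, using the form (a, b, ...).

(1, 5, 8, 3, 4)(2, 6)

The inverse reverses each cycle.
Reversing each cycle of f and rotating so the smallest element leads gives (1, 5, 8, 3, 4)(2, 6).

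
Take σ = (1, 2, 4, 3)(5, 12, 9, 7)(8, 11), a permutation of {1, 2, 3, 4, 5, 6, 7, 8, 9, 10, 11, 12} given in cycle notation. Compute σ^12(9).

9

9 lies in the 4-cycle (5, 12, 9, 7).
On a 4-cycle, σ^4 is the identity, so σ^12 = σ^0 there (12 ≡ 0 mod 4).
So σ^12(9) = 9.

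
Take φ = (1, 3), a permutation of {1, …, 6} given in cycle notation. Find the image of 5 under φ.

5

5 does not appear in any cycle of φ, so it is a fixed point: φ(5) = 5.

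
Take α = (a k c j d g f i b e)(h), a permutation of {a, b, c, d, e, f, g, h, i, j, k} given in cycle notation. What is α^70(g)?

g lies in the 10-cycle (a k c j d g f i b e).
Since the cycle has length 10, α^70 acts on it the same as α^0 (70 mod 10 = 0).
So α^70(g) = g.

g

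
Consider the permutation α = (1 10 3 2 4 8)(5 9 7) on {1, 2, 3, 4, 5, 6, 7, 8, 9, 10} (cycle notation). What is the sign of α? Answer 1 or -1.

The cycle lengths are 6, 3, 1.
A cycle of length ℓ contributes ℓ−1 transpositions, so α is a product of 5 + 2 = 7 transpositions — odd.

-1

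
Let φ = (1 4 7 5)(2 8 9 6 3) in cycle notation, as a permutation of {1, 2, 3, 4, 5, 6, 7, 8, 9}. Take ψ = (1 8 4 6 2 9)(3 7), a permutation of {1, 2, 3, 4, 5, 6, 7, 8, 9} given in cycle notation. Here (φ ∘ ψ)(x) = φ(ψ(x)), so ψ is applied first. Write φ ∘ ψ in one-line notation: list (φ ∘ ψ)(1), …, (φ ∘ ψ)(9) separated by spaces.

For each element, apply ψ then φ: 1 → 8 → 9; 2 → 9 → 6; 3 → 7 → 5; 4 → 6 → 3; 5 → 5 → 1; 6 → 2 → 8; 7 → 3 → 2; 8 → 4 → 7; 9 → 1 → 4.
Collecting the images, φ ∘ ψ = [9 6 5 3 1 8 2 7 4].

9 6 5 3 1 8 2 7 4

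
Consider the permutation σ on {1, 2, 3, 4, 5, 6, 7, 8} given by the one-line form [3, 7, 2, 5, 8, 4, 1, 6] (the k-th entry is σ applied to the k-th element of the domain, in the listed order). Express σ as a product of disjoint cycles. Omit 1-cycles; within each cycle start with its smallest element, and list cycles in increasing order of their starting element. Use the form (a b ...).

Start at 1 and follow images: 1 → 3 → 2 → 7 → 1, giving the cycle (1 3 2 7).
Repeating from the next unused element and collecting all non-trivial cycles gives (1 3 2 7)(4 5 8 6).

(1 3 2 7)(4 5 8 6)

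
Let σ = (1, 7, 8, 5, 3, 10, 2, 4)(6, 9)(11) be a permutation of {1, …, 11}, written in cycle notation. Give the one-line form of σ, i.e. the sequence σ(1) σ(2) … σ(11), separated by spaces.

7 4 10 1 3 9 8 5 6 2 11

Reading each image from the cycles: 1→7, 2→4, 3→10, 4→1, 5→3, 6→9, 7→8, 8→5, 9→6, 10→2, 11→11.
Listing these in domain order gives 7 4 10 1 3 9 8 5 6 2 11.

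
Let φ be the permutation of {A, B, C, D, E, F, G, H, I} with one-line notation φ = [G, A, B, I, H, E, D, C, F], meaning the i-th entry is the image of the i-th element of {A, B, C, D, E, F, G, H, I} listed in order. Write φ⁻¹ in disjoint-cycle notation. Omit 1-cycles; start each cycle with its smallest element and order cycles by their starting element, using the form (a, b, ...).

(A, B, C, H, E, F, I, D, G)

The cycle decomposition of φ is (A, G, D, I, F, E, H, C, B).
Reversing each cycle (and rotating so the smallest element leads) gives φ⁻¹ = (A, B, C, H, E, F, I, D, G).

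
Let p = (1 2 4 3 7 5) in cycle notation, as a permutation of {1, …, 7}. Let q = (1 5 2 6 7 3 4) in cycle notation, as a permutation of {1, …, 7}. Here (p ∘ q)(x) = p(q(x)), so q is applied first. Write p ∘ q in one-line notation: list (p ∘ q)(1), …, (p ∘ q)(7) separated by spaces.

1 6 3 2 4 5 7

(p ∘ q)(x) = p(q(x)). Computing each image: p(q(1)) = p(5) = 1, p(q(2)) = p(6) = 6, p(q(3)) = p(4) = 3, p(q(4)) = p(1) = 2, p(q(5)) = p(2) = 4, p(q(6)) = p(7) = 5, p(q(7)) = p(3) = 7.
Hence p ∘ q = [1 6 3 2 4 5 7].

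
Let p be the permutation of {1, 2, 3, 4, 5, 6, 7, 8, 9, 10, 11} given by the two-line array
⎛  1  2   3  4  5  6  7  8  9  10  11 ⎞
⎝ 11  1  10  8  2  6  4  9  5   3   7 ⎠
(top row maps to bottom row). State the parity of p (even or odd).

In disjoint-cycle form the cycle lengths are 8, 2, 1.
A cycle is odd iff its length is even; p has 2 even-length cycles, so sgn(p) = (−1)^2 and p is even.

even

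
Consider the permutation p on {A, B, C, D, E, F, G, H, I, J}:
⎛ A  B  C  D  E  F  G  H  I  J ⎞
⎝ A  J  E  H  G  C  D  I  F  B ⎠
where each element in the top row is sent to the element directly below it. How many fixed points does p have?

The fixed points (elements with p(x) = x) are {A}, so there is 1.

1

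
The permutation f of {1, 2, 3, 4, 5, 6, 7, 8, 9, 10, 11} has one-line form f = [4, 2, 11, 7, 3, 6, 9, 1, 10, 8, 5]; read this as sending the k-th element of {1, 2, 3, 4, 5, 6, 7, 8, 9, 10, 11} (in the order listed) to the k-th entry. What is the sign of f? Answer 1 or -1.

-1

In disjoint-cycle form the cycle lengths are 6, 3, 1, 1.
A cycle is odd iff its length is even; f has 1 even-length cycle, so sgn(f) = (−1)^1 and f is odd.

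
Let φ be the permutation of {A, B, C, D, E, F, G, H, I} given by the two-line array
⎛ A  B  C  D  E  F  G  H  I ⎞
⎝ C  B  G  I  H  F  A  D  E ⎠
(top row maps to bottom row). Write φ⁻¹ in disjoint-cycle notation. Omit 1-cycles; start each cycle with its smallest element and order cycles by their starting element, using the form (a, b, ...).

The cycle decomposition of φ is (A, C, G)(D, I, E, H).
Reversing each cycle (and rotating so the smallest element leads) gives φ⁻¹ = (A, G, C)(D, H, E, I).

(A, G, C)(D, H, E, I)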